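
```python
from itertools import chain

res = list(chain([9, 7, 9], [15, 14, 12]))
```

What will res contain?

Step 1: chain() concatenates iterables: [9, 7, 9] + [15, 14, 12].
Therefore res = [9, 7, 9, 15, 14, 12].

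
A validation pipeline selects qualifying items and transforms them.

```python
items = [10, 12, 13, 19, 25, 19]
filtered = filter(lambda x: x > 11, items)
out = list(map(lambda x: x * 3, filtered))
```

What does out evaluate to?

Step 1: Filter items for elements > 11:
  10: removed
  12: kept
  13: kept
  19: kept
  25: kept
  19: kept
Step 2: Map x * 3 on filtered [12, 13, 19, 25, 19]:
  12 -> 36
  13 -> 39
  19 -> 57
  25 -> 75
  19 -> 57
Therefore out = [36, 39, 57, 75, 57].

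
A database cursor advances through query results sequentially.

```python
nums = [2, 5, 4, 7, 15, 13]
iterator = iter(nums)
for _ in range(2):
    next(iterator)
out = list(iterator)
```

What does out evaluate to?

Step 1: Create iterator over [2, 5, 4, 7, 15, 13].
Step 2: Advance 2 positions (consuming [2, 5]).
Step 3: list() collects remaining elements: [4, 7, 15, 13].
Therefore out = [4, 7, 15, 13].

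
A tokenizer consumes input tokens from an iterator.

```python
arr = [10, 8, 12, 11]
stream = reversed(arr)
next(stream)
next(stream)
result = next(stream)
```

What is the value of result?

Step 1: reversed([10, 8, 12, 11]) gives iterator: [11, 12, 8, 10].
Step 2: First next() = 11, second next() = 12.
Step 3: Third next() = 8.
Therefore result = 8.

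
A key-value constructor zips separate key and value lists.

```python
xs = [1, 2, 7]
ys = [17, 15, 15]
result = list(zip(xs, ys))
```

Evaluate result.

Step 1: zip pairs elements at same index:
  Index 0: (1, 17)
  Index 1: (2, 15)
  Index 2: (7, 15)
Therefore result = [(1, 17), (2, 15), (7, 15)].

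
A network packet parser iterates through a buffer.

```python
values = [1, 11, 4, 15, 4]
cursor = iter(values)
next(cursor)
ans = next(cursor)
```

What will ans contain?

Step 1: Create iterator over [1, 11, 4, 15, 4].
Step 2: next() consumes 1.
Step 3: next() returns 11.
Therefore ans = 11.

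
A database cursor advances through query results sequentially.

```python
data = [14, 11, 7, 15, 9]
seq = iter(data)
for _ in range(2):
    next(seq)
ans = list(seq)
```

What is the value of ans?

Step 1: Create iterator over [14, 11, 7, 15, 9].
Step 2: Advance 2 positions (consuming [14, 11]).
Step 3: list() collects remaining elements: [7, 15, 9].
Therefore ans = [7, 15, 9].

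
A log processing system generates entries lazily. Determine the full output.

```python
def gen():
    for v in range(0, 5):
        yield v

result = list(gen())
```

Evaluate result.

Step 1: The generator yields each value from range(0, 5).
Step 2: list() consumes all yields: [0, 1, 2, 3, 4].
Therefore result = [0, 1, 2, 3, 4].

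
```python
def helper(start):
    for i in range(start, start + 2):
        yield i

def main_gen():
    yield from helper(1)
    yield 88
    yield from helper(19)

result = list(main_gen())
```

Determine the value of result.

Step 1: main_gen() delegates to helper(1):
  yield 1
  yield 2
Step 2: yield 88
Step 3: Delegates to helper(19):
  yield 19
  yield 20
Therefore result = [1, 2, 88, 19, 20].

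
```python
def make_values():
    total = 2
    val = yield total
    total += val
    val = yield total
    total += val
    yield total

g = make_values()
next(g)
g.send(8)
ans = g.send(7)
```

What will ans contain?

Step 1: next() -> yield total=2.
Step 2: send(8) -> val=8, total = 2+8 = 10, yield 10.
Step 3: send(7) -> val=7, total = 10+7 = 17, yield 17.
Therefore ans = 17.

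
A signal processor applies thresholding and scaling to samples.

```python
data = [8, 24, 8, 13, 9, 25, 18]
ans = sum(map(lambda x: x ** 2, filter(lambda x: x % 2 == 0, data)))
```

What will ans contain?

Step 1: Filter even numbers from [8, 24, 8, 13, 9, 25, 18]: [8, 24, 8, 18]
Step 2: Square each: [64, 576, 64, 324]
Step 3: Sum = 1028.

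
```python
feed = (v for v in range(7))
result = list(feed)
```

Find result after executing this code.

Step 1: Generator expression iterates range(7): [0, 1, 2, 3, 4, 5, 6].
Step 2: list() collects all values.
Therefore result = [0, 1, 2, 3, 4, 5, 6].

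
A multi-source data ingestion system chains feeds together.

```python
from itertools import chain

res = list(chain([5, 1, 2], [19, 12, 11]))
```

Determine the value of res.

Step 1: chain() concatenates iterables: [5, 1, 2] + [19, 12, 11].
Therefore res = [5, 1, 2, 19, 12, 11].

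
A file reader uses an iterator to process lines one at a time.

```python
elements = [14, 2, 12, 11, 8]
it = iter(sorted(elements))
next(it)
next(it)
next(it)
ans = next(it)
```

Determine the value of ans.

Step 1: sorted([14, 2, 12, 11, 8]) = [2, 8, 11, 12, 14].
Step 2: Create iterator and skip 3 elements.
Step 3: next() returns 12.
Therefore ans = 12.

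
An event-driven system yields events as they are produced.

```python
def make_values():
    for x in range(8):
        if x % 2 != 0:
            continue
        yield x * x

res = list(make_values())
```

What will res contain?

Step 1: Only yield x**2 when x is divisible by 2:
  x=0: 0 % 2 == 0, yield 0**2 = 0
  x=2: 2 % 2 == 0, yield 2**2 = 4
  x=4: 4 % 2 == 0, yield 4**2 = 16
  x=6: 6 % 2 == 0, yield 6**2 = 36
Therefore res = [0, 4, 16, 36].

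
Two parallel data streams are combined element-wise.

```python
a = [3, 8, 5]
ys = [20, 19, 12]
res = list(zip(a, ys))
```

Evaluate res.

Step 1: zip pairs elements at same index:
  Index 0: (3, 20)
  Index 1: (8, 19)
  Index 2: (5, 12)
Therefore res = [(3, 20), (8, 19), (5, 12)].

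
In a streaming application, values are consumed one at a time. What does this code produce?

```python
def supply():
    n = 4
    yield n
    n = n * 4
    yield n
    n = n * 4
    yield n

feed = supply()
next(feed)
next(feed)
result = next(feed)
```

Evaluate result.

Step 1: Trace through generator execution:
  Yield 1: n starts at 4, yield 4
  Yield 2: n = 4 * 4 = 16, yield 16
  Yield 3: n = 16 * 4 = 64, yield 64
Step 2: First next() gets 4, second next() gets the second value, third next() yields 64.
Therefore result = 64.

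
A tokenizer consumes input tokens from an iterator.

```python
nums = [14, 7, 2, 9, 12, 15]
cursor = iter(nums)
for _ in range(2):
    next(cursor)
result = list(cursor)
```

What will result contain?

Step 1: Create iterator over [14, 7, 2, 9, 12, 15].
Step 2: Advance 2 positions (consuming [14, 7]).
Step 3: list() collects remaining elements: [2, 9, 12, 15].
Therefore result = [2, 9, 12, 15].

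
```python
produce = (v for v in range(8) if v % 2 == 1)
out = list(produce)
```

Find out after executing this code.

Step 1: Filter range(8) keeping only odd values:
  v=0: even, excluded
  v=1: odd, included
  v=2: even, excluded
  v=3: odd, included
  v=4: even, excluded
  v=5: odd, included
  v=6: even, excluded
  v=7: odd, included
Therefore out = [1, 3, 5, 7].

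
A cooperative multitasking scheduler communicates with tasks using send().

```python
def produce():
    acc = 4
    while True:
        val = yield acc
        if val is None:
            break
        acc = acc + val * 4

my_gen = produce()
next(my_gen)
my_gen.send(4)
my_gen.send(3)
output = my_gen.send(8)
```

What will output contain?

Step 1: next() -> yield acc=4.
Step 2: send(4) -> val=4, acc = 4 + 4*4 = 20, yield 20.
Step 3: send(3) -> val=3, acc = 20 + 3*4 = 32, yield 32.
Step 4: send(8) -> val=8, acc = 32 + 8*4 = 64, yield 64.
Therefore output = 64.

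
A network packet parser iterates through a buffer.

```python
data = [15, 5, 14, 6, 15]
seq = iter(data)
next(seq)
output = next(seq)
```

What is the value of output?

Step 1: Create iterator over [15, 5, 14, 6, 15].
Step 2: next() consumes 15.
Step 3: next() returns 5.
Therefore output = 5.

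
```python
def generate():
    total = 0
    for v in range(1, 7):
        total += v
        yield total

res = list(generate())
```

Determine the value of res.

Step 1: Generator accumulates running sum:
  v=1: total = 1, yield 1
  v=2: total = 3, yield 3
  v=3: total = 6, yield 6
  v=4: total = 10, yield 10
  v=5: total = 15, yield 15
  v=6: total = 21, yield 21
Therefore res = [1, 3, 6, 10, 15, 21].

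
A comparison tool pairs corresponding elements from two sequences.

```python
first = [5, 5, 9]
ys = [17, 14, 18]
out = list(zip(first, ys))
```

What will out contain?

Step 1: zip pairs elements at same index:
  Index 0: (5, 17)
  Index 1: (5, 14)
  Index 2: (9, 18)
Therefore out = [(5, 17), (5, 14), (9, 18)].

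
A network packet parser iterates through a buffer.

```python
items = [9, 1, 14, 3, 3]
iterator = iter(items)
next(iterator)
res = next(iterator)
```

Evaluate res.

Step 1: Create iterator over [9, 1, 14, 3, 3].
Step 2: next() consumes 9.
Step 3: next() returns 1.
Therefore res = 1.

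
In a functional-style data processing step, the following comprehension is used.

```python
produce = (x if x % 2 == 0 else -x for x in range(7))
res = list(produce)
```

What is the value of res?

Step 1: For each x in range(7), yield x if even, else -x:
  x=0: even, yield 0
  x=1: odd, yield -1
  x=2: even, yield 2
  x=3: odd, yield -3
  x=4: even, yield 4
  x=5: odd, yield -5
  x=6: even, yield 6
Therefore res = [0, -1, 2, -3, 4, -5, 6].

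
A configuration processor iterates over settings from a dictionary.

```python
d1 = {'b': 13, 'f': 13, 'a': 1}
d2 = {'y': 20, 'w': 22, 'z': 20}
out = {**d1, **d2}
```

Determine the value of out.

Step 1: Merge d1 and d2 (d2 values override on key conflicts).
Step 2: d1 has keys ['b', 'f', 'a'], d2 has keys ['y', 'w', 'z'].
Therefore out = {'b': 13, 'f': 13, 'a': 1, 'y': 20, 'w': 22, 'z': 20}.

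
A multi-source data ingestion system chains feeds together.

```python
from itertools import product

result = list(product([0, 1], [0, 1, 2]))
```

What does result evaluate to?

Step 1: product([0, 1], [0, 1, 2]) gives all pairs:
  (0, 0)
  (0, 1)
  (0, 2)
  (1, 0)
  (1, 1)
  (1, 2)
Therefore result = [(0, 0), (0, 1), (0, 2), (1, 0), (1, 1), (1, 2)].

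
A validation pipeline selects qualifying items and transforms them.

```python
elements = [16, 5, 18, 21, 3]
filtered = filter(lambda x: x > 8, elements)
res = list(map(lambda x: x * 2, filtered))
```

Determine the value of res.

Step 1: Filter elements for elements > 8:
  16: kept
  5: removed
  18: kept
  21: kept
  3: removed
Step 2: Map x * 2 on filtered [16, 18, 21]:
  16 -> 32
  18 -> 36
  21 -> 42
Therefore res = [32, 36, 42].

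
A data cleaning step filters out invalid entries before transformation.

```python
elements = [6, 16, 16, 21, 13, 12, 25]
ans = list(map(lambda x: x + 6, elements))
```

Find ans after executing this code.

Step 1: Apply lambda x: x + 6 to each element:
  6 -> 12
  16 -> 22
  16 -> 22
  21 -> 27
  13 -> 19
  12 -> 18
  25 -> 31
Therefore ans = [12, 22, 22, 27, 19, 18, 31].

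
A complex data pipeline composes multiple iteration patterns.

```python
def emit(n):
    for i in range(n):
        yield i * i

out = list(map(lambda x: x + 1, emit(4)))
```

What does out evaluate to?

Step 1: emit(4) yields squares: [0, 1, 4, 9].
Step 2: map adds 1 to each: [1, 2, 5, 10].
Therefore out = [1, 2, 5, 10].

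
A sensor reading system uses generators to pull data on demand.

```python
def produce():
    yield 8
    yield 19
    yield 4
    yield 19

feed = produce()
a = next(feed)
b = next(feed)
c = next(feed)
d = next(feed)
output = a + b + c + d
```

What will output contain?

Step 1: Create generator and consume all values:
  a = next(feed) = 8
  b = next(feed) = 19
  c = next(feed) = 4
  d = next(feed) = 19
Step 2: output = 8 + 19 + 4 + 19 = 50.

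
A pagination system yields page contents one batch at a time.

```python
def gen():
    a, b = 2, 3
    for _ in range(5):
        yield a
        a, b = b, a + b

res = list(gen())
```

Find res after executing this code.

Step 1: Fibonacci-like sequence starting with a=2, b=3:
  Iteration 1: yield a=2, then a,b = 3,5
  Iteration 2: yield a=3, then a,b = 5,8
  Iteration 3: yield a=5, then a,b = 8,13
  Iteration 4: yield a=8, then a,b = 13,21
  Iteration 5: yield a=13, then a,b = 21,34
Therefore res = [2, 3, 5, 8, 13].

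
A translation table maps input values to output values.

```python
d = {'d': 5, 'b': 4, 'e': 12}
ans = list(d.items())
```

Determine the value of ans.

Step 1: d.items() returns (key, value) pairs in insertion order.
Therefore ans = [('d', 5), ('b', 4), ('e', 12)].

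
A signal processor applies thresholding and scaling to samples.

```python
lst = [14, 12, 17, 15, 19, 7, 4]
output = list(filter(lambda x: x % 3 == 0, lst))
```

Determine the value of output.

Step 1: Filter elements divisible by 3:
  14 % 3 = 2: removed
  12 % 3 = 0: kept
  17 % 3 = 2: removed
  15 % 3 = 0: kept
  19 % 3 = 1: removed
  7 % 3 = 1: removed
  4 % 3 = 1: removed
Therefore output = [12, 15].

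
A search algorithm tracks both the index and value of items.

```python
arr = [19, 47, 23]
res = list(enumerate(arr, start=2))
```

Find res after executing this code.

Step 1: enumerate with start=2:
  (2, 19)
  (3, 47)
  (4, 23)
Therefore res = [(2, 19), (3, 47), (4, 23)].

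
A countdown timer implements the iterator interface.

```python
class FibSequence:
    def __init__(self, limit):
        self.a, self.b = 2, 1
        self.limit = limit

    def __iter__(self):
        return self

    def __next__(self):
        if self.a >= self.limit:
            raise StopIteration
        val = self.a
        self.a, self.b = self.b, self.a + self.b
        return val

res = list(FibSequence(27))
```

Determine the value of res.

Step 1: Fibonacci-like sequence (a=2, b=1) until >= 27:
  Yield 2, then a,b = 1,3
  Yield 1, then a,b = 3,4
  Yield 3, then a,b = 4,7
  Yield 4, then a,b = 7,11
  Yield 7, then a,b = 11,18
  Yield 11, then a,b = 18,29
  Yield 18, then a,b = 29,47
Step 2: 29 >= 27, stop.
Therefore res = [2, 1, 3, 4, 7, 11, 18].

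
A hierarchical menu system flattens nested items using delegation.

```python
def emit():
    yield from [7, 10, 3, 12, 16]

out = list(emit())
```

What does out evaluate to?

Step 1: yield from delegates to the iterable, yielding each element.
Step 2: Collected values: [7, 10, 3, 12, 16].
Therefore out = [7, 10, 3, 12, 16].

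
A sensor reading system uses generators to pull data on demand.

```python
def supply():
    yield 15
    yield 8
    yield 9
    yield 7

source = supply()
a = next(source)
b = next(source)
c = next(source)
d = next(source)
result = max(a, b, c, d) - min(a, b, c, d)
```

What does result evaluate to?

Step 1: Create generator and consume all values:
  a = next(source) = 15
  b = next(source) = 8
  c = next(source) = 9
  d = next(source) = 7
Step 2: max = 15, min = 7, result = 15 - 7 = 8.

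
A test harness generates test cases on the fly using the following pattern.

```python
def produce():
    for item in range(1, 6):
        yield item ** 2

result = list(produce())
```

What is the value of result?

Step 1: For each item in range(1, 6), yield item**2:
  item=1: yield 1**2 = 1
  item=2: yield 2**2 = 4
  item=3: yield 3**2 = 9
  item=4: yield 4**2 = 16
  item=5: yield 5**2 = 25
Therefore result = [1, 4, 9, 16, 25].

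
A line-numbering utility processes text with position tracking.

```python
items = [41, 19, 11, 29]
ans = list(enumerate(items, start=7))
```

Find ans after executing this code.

Step 1: enumerate with start=7:
  (7, 41)
  (8, 19)
  (9, 11)
  (10, 29)
Therefore ans = [(7, 41), (8, 19), (9, 11), (10, 29)].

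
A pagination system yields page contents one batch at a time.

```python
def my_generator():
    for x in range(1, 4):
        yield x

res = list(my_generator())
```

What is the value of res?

Step 1: The generator yields each value from range(1, 4).
Step 2: list() consumes all yields: [1, 2, 3].
Therefore res = [1, 2, 3].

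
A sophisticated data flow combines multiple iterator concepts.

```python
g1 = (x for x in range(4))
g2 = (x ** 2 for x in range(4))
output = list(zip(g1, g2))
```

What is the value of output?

Step 1: g1 produces [0, 1, 2, 3].
Step 2: g2 produces [0, 1, 4, 9].
Step 3: zip pairs them: [(0, 0), (1, 1), (2, 4), (3, 9)].
Therefore output = [(0, 0), (1, 1), (2, 4), (3, 9)].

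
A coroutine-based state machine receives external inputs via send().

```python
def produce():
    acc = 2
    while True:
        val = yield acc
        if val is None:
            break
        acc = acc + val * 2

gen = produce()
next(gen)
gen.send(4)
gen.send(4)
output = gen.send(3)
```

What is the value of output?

Step 1: next() -> yield acc=2.
Step 2: send(4) -> val=4, acc = 2 + 4*2 = 10, yield 10.
Step 3: send(4) -> val=4, acc = 10 + 4*2 = 18, yield 18.
Step 4: send(3) -> val=3, acc = 18 + 3*2 = 24, yield 24.
Therefore output = 24.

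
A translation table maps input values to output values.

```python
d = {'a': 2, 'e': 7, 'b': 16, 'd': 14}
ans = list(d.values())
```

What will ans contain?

Step 1: d.values() returns the dictionary values in insertion order.
Therefore ans = [2, 7, 16, 14].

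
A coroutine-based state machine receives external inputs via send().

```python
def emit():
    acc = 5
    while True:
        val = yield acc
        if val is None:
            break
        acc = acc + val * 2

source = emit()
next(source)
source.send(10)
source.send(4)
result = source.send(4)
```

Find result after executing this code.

Step 1: next() -> yield acc=5.
Step 2: send(10) -> val=10, acc = 5 + 10*2 = 25, yield 25.
Step 3: send(4) -> val=4, acc = 25 + 4*2 = 33, yield 33.
Step 4: send(4) -> val=4, acc = 33 + 4*2 = 41, yield 41.
Therefore result = 41.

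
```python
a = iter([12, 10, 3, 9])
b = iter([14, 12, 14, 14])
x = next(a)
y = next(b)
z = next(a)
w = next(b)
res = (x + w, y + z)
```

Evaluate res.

Step 1: a iterates [12, 10, 3, 9], b iterates [14, 12, 14, 14].
Step 2: x = next(a) = 12, y = next(b) = 14.
Step 3: z = next(a) = 10, w = next(b) = 12.
Step 4: res = (12 + 12, 14 + 10) = (24, 24).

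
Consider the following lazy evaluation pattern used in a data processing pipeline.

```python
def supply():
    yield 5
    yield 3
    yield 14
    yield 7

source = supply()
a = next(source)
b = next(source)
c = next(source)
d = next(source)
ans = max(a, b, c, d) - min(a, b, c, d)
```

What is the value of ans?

Step 1: Create generator and consume all values:
  a = next(source) = 5
  b = next(source) = 3
  c = next(source) = 14
  d = next(source) = 7
Step 2: max = 14, min = 3, ans = 14 - 3 = 11.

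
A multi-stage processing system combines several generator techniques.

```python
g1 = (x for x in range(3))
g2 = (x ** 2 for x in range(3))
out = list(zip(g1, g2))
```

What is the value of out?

Step 1: g1 produces [0, 1, 2].
Step 2: g2 produces [0, 1, 4].
Step 3: zip pairs them: [(0, 0), (1, 1), (2, 4)].
Therefore out = [(0, 0), (1, 1), (2, 4)].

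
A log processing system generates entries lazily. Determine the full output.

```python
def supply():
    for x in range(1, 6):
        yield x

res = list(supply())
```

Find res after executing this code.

Step 1: The generator yields each value from range(1, 6).
Step 2: list() consumes all yields: [1, 2, 3, 4, 5].
Therefore res = [1, 2, 3, 4, 5].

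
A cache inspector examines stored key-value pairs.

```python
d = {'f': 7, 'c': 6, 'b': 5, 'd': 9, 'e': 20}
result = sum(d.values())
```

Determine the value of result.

Step 1: d.values() = [7, 6, 5, 9, 20].
Step 2: sum = 47.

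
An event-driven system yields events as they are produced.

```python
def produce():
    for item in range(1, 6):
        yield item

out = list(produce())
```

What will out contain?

Step 1: The generator yields each value from range(1, 6).
Step 2: list() consumes all yields: [1, 2, 3, 4, 5].
Therefore out = [1, 2, 3, 4, 5].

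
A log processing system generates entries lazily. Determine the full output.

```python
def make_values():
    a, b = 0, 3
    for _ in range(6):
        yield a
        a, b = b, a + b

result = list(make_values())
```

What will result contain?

Step 1: Fibonacci-like sequence starting with a=0, b=3:
  Iteration 1: yield a=0, then a,b = 3,3
  Iteration 2: yield a=3, then a,b = 3,6
  Iteration 3: yield a=3, then a,b = 6,9
  Iteration 4: yield a=6, then a,b = 9,15
  Iteration 5: yield a=9, then a,b = 15,24
  Iteration 6: yield a=15, then a,b = 24,39
Therefore result = [0, 3, 3, 6, 9, 15].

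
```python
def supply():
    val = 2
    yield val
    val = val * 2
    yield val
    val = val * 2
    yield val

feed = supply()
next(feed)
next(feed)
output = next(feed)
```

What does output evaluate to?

Step 1: Trace through generator execution:
  Yield 1: val starts at 2, yield 2
  Yield 2: val = 2 * 2 = 4, yield 4
  Yield 3: val = 4 * 2 = 8, yield 8
Step 2: First next() gets 2, second next() gets the second value, third next() yields 8.
Therefore output = 8.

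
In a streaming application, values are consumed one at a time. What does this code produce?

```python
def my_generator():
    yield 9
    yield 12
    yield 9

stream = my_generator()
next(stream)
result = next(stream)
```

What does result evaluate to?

Step 1: my_generator() creates a generator.
Step 2: next(stream) yields 9 (consumed and discarded).
Step 3: next(stream) yields 12, assigned to result.
Therefore result = 12.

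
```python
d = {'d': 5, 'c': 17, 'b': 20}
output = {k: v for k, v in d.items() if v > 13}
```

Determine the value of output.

Step 1: Filter items where value > 13:
  'd': 5 <= 13: removed
  'c': 17 > 13: kept
  'b': 20 > 13: kept
Therefore output = {'c': 17, 'b': 20}.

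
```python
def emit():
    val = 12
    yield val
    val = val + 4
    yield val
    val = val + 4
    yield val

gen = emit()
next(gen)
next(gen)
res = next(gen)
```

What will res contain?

Step 1: Trace through generator execution:
  Yield 1: val starts at 12, yield 12
  Yield 2: val = 12 + 4 = 16, yield 16
  Yield 3: val = 16 + 4 = 20, yield 20
Step 2: First next() gets 12, second next() gets the second value, third next() yields 20.
Therefore res = 20.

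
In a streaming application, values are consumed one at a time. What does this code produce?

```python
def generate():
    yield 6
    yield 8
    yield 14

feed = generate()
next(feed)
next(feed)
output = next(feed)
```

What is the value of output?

Step 1: generate() creates a generator.
Step 2: next(feed) yields 6 (consumed and discarded).
Step 3: next(feed) yields 8 (consumed and discarded).
Step 4: next(feed) yields 14, assigned to output.
Therefore output = 14.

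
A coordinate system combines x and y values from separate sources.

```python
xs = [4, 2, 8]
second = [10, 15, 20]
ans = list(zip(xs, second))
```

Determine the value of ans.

Step 1: zip pairs elements at same index:
  Index 0: (4, 10)
  Index 1: (2, 15)
  Index 2: (8, 20)
Therefore ans = [(4, 10), (2, 15), (8, 20)].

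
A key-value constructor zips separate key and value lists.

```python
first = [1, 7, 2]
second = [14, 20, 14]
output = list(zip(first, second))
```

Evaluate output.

Step 1: zip pairs elements at same index:
  Index 0: (1, 14)
  Index 1: (7, 20)
  Index 2: (2, 14)
Therefore output = [(1, 14), (7, 20), (2, 14)].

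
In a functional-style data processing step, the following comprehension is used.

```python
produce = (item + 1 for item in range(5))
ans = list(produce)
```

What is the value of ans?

Step 1: For each item in range(5), compute item+1:
  item=0: 0+1 = 1
  item=1: 1+1 = 2
  item=2: 2+1 = 3
  item=3: 3+1 = 4
  item=4: 4+1 = 5
Therefore ans = [1, 2, 3, 4, 5].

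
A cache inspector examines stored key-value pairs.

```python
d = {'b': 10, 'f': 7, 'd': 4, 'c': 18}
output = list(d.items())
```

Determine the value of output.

Step 1: d.items() returns (key, value) pairs in insertion order.
Therefore output = [('b', 10), ('f', 7), ('d', 4), ('c', 18)].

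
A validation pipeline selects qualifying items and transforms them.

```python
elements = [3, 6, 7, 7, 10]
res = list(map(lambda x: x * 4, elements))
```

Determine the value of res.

Step 1: Apply lambda x: x * 4 to each element:
  3 -> 12
  6 -> 24
  7 -> 28
  7 -> 28
  10 -> 40
Therefore res = [12, 24, 28, 28, 40].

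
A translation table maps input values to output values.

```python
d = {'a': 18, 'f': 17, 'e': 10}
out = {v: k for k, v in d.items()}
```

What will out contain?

Step 1: Invert dict (swap keys and values):
  'a': 18 -> 18: 'a'
  'f': 17 -> 17: 'f'
  'e': 10 -> 10: 'e'
Therefore out = {18: 'a', 17: 'f', 10: 'e'}.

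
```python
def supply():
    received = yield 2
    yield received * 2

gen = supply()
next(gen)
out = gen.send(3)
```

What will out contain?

Step 1: next(gen) advances to first yield, producing 2.
Step 2: send(3) resumes, received = 3.
Step 3: yield received * 2 = 3 * 2 = 6.
Therefore out = 6.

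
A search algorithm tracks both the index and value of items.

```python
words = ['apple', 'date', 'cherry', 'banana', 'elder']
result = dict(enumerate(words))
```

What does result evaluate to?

Step 1: enumerate pairs indices with words:
  0 -> 'apple'
  1 -> 'date'
  2 -> 'cherry'
  3 -> 'banana'
  4 -> 'elder'
Therefore result = {0: 'apple', 1: 'date', 2: 'cherry', 3: 'banana', 4: 'elder'}.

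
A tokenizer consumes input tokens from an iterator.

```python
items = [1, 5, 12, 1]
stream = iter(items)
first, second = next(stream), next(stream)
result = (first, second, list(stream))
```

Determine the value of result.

Step 1: Create iterator over [1, 5, 12, 1].
Step 2: first = 1, second = 5.
Step 3: Remaining elements: [12, 1].
Therefore result = (1, 5, [12, 1]).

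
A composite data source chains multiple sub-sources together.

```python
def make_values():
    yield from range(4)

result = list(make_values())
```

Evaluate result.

Step 1: yield from delegates to the iterable, yielding each element.
Step 2: Collected values: [0, 1, 2, 3].
Therefore result = [0, 1, 2, 3].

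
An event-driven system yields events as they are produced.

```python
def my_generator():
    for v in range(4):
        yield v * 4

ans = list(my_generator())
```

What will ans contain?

Step 1: For each v in range(4), yield v * 4:
  v=0: yield 0 * 4 = 0
  v=1: yield 1 * 4 = 4
  v=2: yield 2 * 4 = 8
  v=3: yield 3 * 4 = 12
Therefore ans = [0, 4, 8, 12].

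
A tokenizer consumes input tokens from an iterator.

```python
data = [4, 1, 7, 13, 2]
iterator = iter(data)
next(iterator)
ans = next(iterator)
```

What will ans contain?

Step 1: Create iterator over [4, 1, 7, 13, 2].
Step 2: next() consumes 4.
Step 3: next() returns 1.
Therefore ans = 1.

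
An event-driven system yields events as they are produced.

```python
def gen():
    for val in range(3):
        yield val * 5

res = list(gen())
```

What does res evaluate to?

Step 1: For each val in range(3), yield val * 5:
  val=0: yield 0 * 5 = 0
  val=1: yield 1 * 5 = 5
  val=2: yield 2 * 5 = 10
Therefore res = [0, 5, 10].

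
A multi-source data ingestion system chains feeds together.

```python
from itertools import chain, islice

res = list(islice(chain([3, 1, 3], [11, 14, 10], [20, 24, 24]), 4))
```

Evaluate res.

Step 1: chain([3, 1, 3], [11, 14, 10], [20, 24, 24]) = [3, 1, 3, 11, 14, 10, 20, 24, 24].
Step 2: islice takes first 4 elements: [3, 1, 3, 11].
Therefore res = [3, 1, 3, 11].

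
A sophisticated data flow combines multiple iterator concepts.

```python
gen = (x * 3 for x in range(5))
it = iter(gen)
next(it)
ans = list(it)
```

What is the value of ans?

Step 1: Generator produces [0, 3, 6, 9, 12].
Step 2: next(it) consumes first element (0).
Step 3: list(it) collects remaining: [3, 6, 9, 12].
Therefore ans = [3, 6, 9, 12].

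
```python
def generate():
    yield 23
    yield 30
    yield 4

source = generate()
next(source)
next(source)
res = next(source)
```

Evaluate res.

Step 1: generate() creates a generator.
Step 2: next(source) yields 23 (consumed and discarded).
Step 3: next(source) yields 30 (consumed and discarded).
Step 4: next(source) yields 4, assigned to res.
Therefore res = 4.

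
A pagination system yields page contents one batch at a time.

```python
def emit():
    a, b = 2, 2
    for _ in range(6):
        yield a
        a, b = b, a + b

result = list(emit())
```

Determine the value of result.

Step 1: Fibonacci-like sequence starting with a=2, b=2:
  Iteration 1: yield a=2, then a,b = 2,4
  Iteration 2: yield a=2, then a,b = 4,6
  Iteration 3: yield a=4, then a,b = 6,10
  Iteration 4: yield a=6, then a,b = 10,16
  Iteration 5: yield a=10, then a,b = 16,26
  Iteration 6: yield a=16, then a,b = 26,42
Therefore result = [2, 2, 4, 6, 10, 16].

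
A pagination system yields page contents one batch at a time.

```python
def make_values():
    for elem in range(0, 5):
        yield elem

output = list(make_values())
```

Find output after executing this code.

Step 1: The generator yields each value from range(0, 5).
Step 2: list() consumes all yields: [0, 1, 2, 3, 4].
Therefore output = [0, 1, 2, 3, 4].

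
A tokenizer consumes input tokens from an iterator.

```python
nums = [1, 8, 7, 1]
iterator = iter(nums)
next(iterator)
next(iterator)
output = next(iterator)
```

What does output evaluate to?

Step 1: Create iterator over [1, 8, 7, 1].
Step 2: next() consumes 1.
Step 3: next() consumes 8.
Step 4: next() returns 7.
Therefore output = 7.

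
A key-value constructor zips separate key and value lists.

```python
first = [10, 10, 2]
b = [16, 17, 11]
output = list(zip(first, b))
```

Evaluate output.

Step 1: zip pairs elements at same index:
  Index 0: (10, 16)
  Index 1: (10, 17)
  Index 2: (2, 11)
Therefore output = [(10, 16), (10, 17), (2, 11)].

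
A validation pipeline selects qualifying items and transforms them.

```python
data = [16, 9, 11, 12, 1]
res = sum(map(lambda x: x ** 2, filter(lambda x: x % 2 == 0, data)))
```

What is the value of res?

Step 1: Filter even numbers from [16, 9, 11, 12, 1]: [16, 12]
Step 2: Square each: [256, 144]
Step 3: Sum = 400.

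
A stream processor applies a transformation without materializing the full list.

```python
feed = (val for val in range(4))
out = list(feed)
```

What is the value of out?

Step 1: Generator expression iterates range(4): [0, 1, 2, 3].
Step 2: list() collects all values.
Therefore out = [0, 1, 2, 3].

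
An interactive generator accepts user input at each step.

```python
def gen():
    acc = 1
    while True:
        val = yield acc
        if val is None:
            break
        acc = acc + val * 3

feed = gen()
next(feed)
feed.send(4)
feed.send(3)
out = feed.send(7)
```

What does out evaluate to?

Step 1: next() -> yield acc=1.
Step 2: send(4) -> val=4, acc = 1 + 4*3 = 13, yield 13.
Step 3: send(3) -> val=3, acc = 13 + 3*3 = 22, yield 22.
Step 4: send(7) -> val=7, acc = 22 + 7*3 = 43, yield 43.
Therefore out = 43.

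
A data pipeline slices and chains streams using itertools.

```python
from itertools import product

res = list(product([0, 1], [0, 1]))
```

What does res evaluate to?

Step 1: product([0, 1], [0, 1]) gives all pairs:
  (0, 0)
  (0, 1)
  (1, 0)
  (1, 1)
Therefore res = [(0, 0), (0, 1), (1, 0), (1, 1)].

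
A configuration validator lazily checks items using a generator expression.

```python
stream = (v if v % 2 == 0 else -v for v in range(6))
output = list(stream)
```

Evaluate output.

Step 1: For each v in range(6), yield v if even, else -v:
  v=0: even, yield 0
  v=1: odd, yield -1
  v=2: even, yield 2
  v=3: odd, yield -3
  v=4: even, yield 4
  v=5: odd, yield -5
Therefore output = [0, -1, 2, -3, 4, -5].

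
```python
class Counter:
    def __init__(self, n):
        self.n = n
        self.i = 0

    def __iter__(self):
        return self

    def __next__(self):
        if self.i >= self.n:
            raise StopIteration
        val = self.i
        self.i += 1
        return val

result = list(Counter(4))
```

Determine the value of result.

Step 1: Counter(4) creates an iterator counting 0 to 3.
Step 2: list() consumes all values: [0, 1, 2, 3].
Therefore result = [0, 1, 2, 3].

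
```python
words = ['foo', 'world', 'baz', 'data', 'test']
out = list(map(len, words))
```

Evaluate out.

Step 1: Map len() to each word:
  'foo' -> 3
  'world' -> 5
  'baz' -> 3
  'data' -> 4
  'test' -> 4
Therefore out = [3, 5, 3, 4, 4].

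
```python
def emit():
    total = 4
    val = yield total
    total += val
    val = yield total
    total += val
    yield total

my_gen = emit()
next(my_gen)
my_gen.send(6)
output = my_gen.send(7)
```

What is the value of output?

Step 1: next() -> yield total=4.
Step 2: send(6) -> val=6, total = 4+6 = 10, yield 10.
Step 3: send(7) -> val=7, total = 10+7 = 17, yield 17.
Therefore output = 17.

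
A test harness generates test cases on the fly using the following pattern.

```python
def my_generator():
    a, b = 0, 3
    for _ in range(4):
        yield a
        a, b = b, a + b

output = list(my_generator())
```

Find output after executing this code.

Step 1: Fibonacci-like sequence starting with a=0, b=3:
  Iteration 1: yield a=0, then a,b = 3,3
  Iteration 2: yield a=3, then a,b = 3,6
  Iteration 3: yield a=3, then a,b = 6,9
  Iteration 4: yield a=6, then a,b = 9,15
Therefore output = [0, 3, 3, 6].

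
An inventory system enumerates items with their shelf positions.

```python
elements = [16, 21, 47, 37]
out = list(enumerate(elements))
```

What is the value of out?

Step 1: enumerate pairs each element with its index:
  (0, 16)
  (1, 21)
  (2, 47)
  (3, 37)
Therefore out = [(0, 16), (1, 21), (2, 47), (3, 37)].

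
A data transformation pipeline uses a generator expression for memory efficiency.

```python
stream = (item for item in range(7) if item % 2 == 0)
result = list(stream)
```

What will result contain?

Step 1: Filter range(7) keeping only even values:
  item=0: even, included
  item=1: odd, excluded
  item=2: even, included
  item=3: odd, excluded
  item=4: even, included
  item=5: odd, excluded
  item=6: even, included
Therefore result = [0, 2, 4, 6].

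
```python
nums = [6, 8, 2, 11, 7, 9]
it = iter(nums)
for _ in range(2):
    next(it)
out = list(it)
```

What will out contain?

Step 1: Create iterator over [6, 8, 2, 11, 7, 9].
Step 2: Advance 2 positions (consuming [6, 8]).
Step 3: list() collects remaining elements: [2, 11, 7, 9].
Therefore out = [2, 11, 7, 9].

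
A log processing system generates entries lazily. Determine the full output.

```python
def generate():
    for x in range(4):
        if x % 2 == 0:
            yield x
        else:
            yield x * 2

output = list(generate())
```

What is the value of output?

Step 1: For each x in range(4), yield x if even, else x*2:
  x=0 (even): yield 0
  x=1 (odd): yield 1*2 = 2
  x=2 (even): yield 2
  x=3 (odd): yield 3*2 = 6
Therefore output = [0, 2, 2, 6].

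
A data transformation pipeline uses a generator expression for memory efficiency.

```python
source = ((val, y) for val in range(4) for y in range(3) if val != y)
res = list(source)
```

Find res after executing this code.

Step 1: Nested generator over range(4) x range(3) where val != y:
  (0, 0): excluded (val == y)
  (0, 1): included
  (0, 2): included
  (1, 0): included
  (1, 1): excluded (val == y)
  (1, 2): included
  (2, 0): included
  (2, 1): included
  (2, 2): excluded (val == y)
  (3, 0): included
  (3, 1): included
  (3, 2): included
Therefore res = [(0, 1), (0, 2), (1, 0), (1, 2), (2, 0), (2, 1), (3, 0), (3, 1), (3, 2)].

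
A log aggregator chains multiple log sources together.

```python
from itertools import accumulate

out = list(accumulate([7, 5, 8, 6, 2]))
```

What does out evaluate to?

Step 1: accumulate computes running sums:
  + 7 = 7
  + 5 = 12
  + 8 = 20
  + 6 = 26
  + 2 = 28
Therefore out = [7, 12, 20, 26, 28].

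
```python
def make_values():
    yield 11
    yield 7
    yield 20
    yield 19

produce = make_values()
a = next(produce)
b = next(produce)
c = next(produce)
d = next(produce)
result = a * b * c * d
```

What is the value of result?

Step 1: Create generator and consume all values:
  a = next(produce) = 11
  b = next(produce) = 7
  c = next(produce) = 20
  d = next(produce) = 19
Step 2: result = 11 * 7 * 20 * 19 = 29260.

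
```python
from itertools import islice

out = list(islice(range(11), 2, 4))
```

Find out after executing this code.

Step 1: islice(range(11), 2, 4) takes elements at indices [2, 4).
Step 2: Elements: [2, 3].
Therefore out = [2, 3].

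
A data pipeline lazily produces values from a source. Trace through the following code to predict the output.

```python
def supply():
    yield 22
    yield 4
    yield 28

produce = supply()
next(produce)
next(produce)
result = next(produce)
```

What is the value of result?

Step 1: supply() creates a generator.
Step 2: next(produce) yields 22 (consumed and discarded).
Step 3: next(produce) yields 4 (consumed and discarded).
Step 4: next(produce) yields 28, assigned to result.
Therefore result = 28.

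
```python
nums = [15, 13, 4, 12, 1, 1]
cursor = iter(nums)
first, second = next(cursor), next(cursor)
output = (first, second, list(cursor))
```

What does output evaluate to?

Step 1: Create iterator over [15, 13, 4, 12, 1, 1].
Step 2: first = 15, second = 13.
Step 3: Remaining elements: [4, 12, 1, 1].
Therefore output = (15, 13, [4, 12, 1, 1]).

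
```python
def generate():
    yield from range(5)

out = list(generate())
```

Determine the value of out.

Step 1: yield from delegates to the iterable, yielding each element.
Step 2: Collected values: [0, 1, 2, 3, 4].
Therefore out = [0, 1, 2, 3, 4].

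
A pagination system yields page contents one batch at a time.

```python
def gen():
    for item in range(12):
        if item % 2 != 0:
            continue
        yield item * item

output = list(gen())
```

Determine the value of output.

Step 1: Only yield item**2 when item is divisible by 2:
  item=0: 0 % 2 == 0, yield 0**2 = 0
  item=2: 2 % 2 == 0, yield 2**2 = 4
  item=4: 4 % 2 == 0, yield 4**2 = 16
  item=6: 6 % 2 == 0, yield 6**2 = 36
  item=8: 8 % 2 == 0, yield 8**2 = 64
  item=10: 10 % 2 == 0, yield 10**2 = 100
Therefore output = [0, 4, 16, 36, 64, 100].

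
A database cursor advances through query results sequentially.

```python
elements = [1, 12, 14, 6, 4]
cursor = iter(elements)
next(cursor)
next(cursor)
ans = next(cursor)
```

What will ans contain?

Step 1: Create iterator over [1, 12, 14, 6, 4].
Step 2: next() consumes 1.
Step 3: next() consumes 12.
Step 4: next() returns 14.
Therefore ans = 14.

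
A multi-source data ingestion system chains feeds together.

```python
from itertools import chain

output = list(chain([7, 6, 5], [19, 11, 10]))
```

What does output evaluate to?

Step 1: chain() concatenates iterables: [7, 6, 5] + [19, 11, 10].
Therefore output = [7, 6, 5, 19, 11, 10].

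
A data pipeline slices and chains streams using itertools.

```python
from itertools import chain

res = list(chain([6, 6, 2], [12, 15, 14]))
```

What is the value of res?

Step 1: chain() concatenates iterables: [6, 6, 2] + [12, 15, 14].
Therefore res = [6, 6, 2, 12, 15, 14].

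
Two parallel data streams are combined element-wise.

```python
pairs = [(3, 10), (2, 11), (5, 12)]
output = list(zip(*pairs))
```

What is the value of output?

Step 1: zip(*pairs) transposes: unzips [(3, 10), (2, 11), (5, 12)] into separate sequences.
Step 2: First elements: (3, 2, 5), second elements: (10, 11, 12).
Therefore output = [(3, 2, 5), (10, 11, 12)].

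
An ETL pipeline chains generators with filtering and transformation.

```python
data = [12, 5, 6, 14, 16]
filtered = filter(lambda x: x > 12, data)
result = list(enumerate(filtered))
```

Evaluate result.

Step 1: Filter [12, 5, 6, 14, 16] for > 12: [14, 16].
Step 2: enumerate re-indexes from 0: [(0, 14), (1, 16)].
Therefore result = [(0, 14), (1, 16)].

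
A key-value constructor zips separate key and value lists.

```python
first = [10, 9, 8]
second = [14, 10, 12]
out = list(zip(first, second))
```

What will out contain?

Step 1: zip pairs elements at same index:
  Index 0: (10, 14)
  Index 1: (9, 10)
  Index 2: (8, 12)
Therefore out = [(10, 14), (9, 10), (8, 12)].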